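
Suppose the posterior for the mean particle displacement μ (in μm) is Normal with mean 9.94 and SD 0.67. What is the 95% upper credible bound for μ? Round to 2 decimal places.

11.04

Need U with P(μ ≤ U) = 0.95: U = 9.94 + z_{0.05}·0.67.
z = 1.645; U = 9.94 + 1.645 × 0.67 = 11.04.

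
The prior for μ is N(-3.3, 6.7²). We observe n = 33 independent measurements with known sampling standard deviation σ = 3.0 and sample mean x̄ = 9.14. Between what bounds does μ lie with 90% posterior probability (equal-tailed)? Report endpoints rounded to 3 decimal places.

[8.208, 9.921]

Posterior precision = 1/6.7² + 33/3.0² = 0.0223 + 3.6667 = 3.6889, so posterior SD = 0.5207.
Posterior mean = (-3.3/6.7² + 33·9.14/3.0²) / 3.6889 = 9.0649.
Interval: 9.0649 ± 1.645 × 0.5207 → [8.208, 9.921].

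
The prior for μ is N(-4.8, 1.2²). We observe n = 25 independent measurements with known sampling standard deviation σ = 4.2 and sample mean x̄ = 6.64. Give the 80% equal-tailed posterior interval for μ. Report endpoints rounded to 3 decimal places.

[1.996, 3.760]

Posterior precision = 1/1.2² + 25/4.2² = 0.6944 + 1.4172 = 2.1117, so posterior SD = 0.6882.
Posterior mean = (-4.8/1.2² + 25·6.64/4.2²) / 2.1117 = 2.8779.
Interval: 2.8779 ± 1.282 × 0.6882 → [1.996, 3.760].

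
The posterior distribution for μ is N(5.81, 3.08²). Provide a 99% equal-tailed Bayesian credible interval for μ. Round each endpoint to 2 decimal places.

[-2.12, 13.74]

The posterior is symmetric, so the 99% equal-tailed interval is μ = 5.81 ± z·3.08 with z = 2.576.
Half-width: 2.576 × 3.08 = 7.93.
5.81 − 7.93 = -2.12; 5.81 + 7.93 = 13.74.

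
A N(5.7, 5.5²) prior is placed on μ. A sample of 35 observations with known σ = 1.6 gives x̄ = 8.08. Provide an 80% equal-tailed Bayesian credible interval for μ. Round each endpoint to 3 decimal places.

Posterior precision = 1/5.5² + 35/1.6² = 0.0331 + 13.6719 = 13.7049, so posterior SD = 0.2701.
Posterior mean = (5.7/5.5² + 35·8.08/1.6²) / 13.7049 = 8.0743.
Interval: 8.0743 ± 1.282 × 0.2701 → [7.728, 8.420].

[7.728, 8.420]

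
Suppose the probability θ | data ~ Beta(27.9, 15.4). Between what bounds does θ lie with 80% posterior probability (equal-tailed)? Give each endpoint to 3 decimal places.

[0.550, 0.736]

Posterior: Beta(27.9, 15.4).
Equal-tailed 80% interval: the 0.1 and 0.9 quantiles of Beta(27.9, 15.4).
Posterior mean ≈ 0.644, SD ≈ 0.072; a Normal approximation gives roughly [0.552, 0.737].
Exact: F⁻¹(0.1) = 0.550; F⁻¹(0.9) = 0.736.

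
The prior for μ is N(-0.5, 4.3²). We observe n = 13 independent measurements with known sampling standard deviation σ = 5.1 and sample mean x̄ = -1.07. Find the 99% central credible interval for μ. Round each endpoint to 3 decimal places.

[-4.475, 2.447]

Posterior precision = 1/4.3² + 13/5.1² = 0.0541 + 0.4998 = 0.5539, so posterior SD = 1.3437.
Posterior mean = (-0.5/4.3² + 13·-1.07/5.1²) / 0.5539 = -1.0143.
Interval: -1.0143 ± 2.576 × 1.3437 → [-4.475, 2.447].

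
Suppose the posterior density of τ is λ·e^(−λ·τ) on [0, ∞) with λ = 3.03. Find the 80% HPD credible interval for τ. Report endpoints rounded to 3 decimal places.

The exponential density is strictly decreasing on [0, ∞), so the HPD interval is anchored at 0: [0, q] with P(τ ≤ q) = 0.80.
q = −ln(1 − 0.80) / 3.03 = 1.6094 / 3.03 = 0.531.

[0.000, 0.531]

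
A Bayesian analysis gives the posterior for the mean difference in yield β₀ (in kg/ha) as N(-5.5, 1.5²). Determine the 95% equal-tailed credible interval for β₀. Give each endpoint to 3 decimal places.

The posterior is symmetric, so the 95% equal-tailed interval is β₀ = -5.5 ± z·1.5 with z = 1.960.
Half-width: 1.960 × 1.5 = 2.940.
-5.5 − 2.940 = -8.440; -5.5 + 2.940 = -2.560.

[-8.440, -2.560]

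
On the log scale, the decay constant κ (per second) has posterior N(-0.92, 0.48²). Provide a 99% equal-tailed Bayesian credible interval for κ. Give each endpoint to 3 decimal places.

[0.116, 1.372]

On the log scale the 99% interval is -0.92 ± 2.576 × 0.48 = [-2.1564, 0.3164].
Exponentiate: [e^-2.1564, e^0.3164] = [0.116, 1.372].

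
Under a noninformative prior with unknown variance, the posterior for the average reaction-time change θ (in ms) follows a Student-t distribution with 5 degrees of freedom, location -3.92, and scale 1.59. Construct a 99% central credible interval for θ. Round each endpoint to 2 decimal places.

[-10.33, 2.49]

The t_5 distribution is symmetric; the 99% interval is -3.92 ± t·1.59 with t_{0.995,5} = 4.032.
Half-width: 4.032 × 1.59 = 6.41.
-3.92 − 6.41 = -10.33; -3.92 + 6.41 = 2.49.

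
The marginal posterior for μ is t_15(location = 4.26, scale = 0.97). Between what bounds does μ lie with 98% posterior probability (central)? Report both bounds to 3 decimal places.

[1.736, 6.784]

The t_15 distribution is symmetric; the 98% interval is 4.26 ± t·0.97 with t_{0.99,15} = 2.602.
Half-width: 2.602 × 0.97 = 2.524.
4.26 − 2.524 = 1.736; 4.26 + 2.524 = 6.784.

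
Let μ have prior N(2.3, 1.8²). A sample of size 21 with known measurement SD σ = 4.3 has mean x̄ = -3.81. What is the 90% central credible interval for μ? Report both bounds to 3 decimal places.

[-3.873, -1.136]

Posterior precision = 1/1.8² + 21/4.3² = 0.3086 + 1.1357 = 1.4444, so posterior SD = 0.8321.
Posterior mean = (2.3/1.8² + 21·-3.81/4.3²) / 1.4444 = -2.5044.
Interval: -2.5044 ± 1.645 × 0.8321 → [-3.873, -1.136].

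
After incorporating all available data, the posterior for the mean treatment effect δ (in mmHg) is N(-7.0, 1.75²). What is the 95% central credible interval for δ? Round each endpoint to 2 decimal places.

[-10.43, -3.57]

The posterior is symmetric, so the 95% equal-tailed interval is δ = -7.0 ± z·1.75 with z = 1.960.
Half-width: 1.960 × 1.75 = 3.43.
-7.0 − 3.43 = -10.43; -7.0 + 3.43 = -3.57.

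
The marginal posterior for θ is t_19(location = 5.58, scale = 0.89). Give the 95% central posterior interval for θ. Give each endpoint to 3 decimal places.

The t_19 distribution is symmetric; the 95% interval is 5.58 ± t·0.89 with t_{0.975,19} = 2.093.
Half-width: 2.093 × 0.89 = 1.863.
5.58 − 1.863 = 3.717; 5.58 + 1.863 = 7.443.

[3.717, 7.443]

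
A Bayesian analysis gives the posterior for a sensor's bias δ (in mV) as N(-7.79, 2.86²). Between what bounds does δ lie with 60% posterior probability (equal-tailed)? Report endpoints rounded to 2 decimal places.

The posterior is symmetric, so the 60% equal-tailed interval is δ = -7.79 ± z·2.86 with z = 0.842.
Half-width: 0.842 × 2.86 = 2.41.
-7.79 − 2.41 = -10.20; -7.79 + 2.41 = -5.38.

[-10.20, -5.38]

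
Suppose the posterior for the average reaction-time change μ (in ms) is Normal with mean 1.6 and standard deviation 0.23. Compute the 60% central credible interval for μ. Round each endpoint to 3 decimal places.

[1.406, 1.794]

The posterior is symmetric, so the 60% equal-tailed interval is μ = 1.6 ± z·0.23 with z = 0.842.
Half-width: 0.842 × 0.23 = 0.194.
1.6 − 0.194 = 1.406; 1.6 + 0.194 = 1.794.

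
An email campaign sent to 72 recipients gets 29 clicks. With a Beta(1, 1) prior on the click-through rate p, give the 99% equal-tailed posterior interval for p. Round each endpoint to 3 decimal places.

[0.266, 0.554]

Posterior: Beta(1+29, 1+43) = Beta(30, 44).
Equal-tailed 99% interval: the 0.005 and 0.995 quantiles of Beta(30, 44).
Posterior mean ≈ 0.405, SD ≈ 0.057; a Normal approximation gives roughly [0.259, 0.551].
Exact: F⁻¹(0.005) = 0.266; F⁻¹(0.995) = 0.554.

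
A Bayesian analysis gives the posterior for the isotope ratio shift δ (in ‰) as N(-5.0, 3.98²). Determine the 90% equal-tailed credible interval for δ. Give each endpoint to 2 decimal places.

The posterior is symmetric, so the 90% equal-tailed interval is δ = -5.0 ± z·3.98 with z = 1.645.
Half-width: 1.645 × 3.98 = 6.55.
-5.0 − 6.55 = -11.55; -5.0 + 6.55 = 1.55.

[-11.55, 1.55]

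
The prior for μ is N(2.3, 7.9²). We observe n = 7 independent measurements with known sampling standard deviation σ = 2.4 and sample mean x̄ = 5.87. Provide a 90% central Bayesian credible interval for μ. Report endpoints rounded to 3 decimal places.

Posterior precision = 1/7.9² + 7/2.4² = 0.0160 + 1.2153 = 1.2313, so posterior SD = 0.9012.
Posterior mean = (2.3/7.9² + 7·5.87/2.4²) / 1.2313 = 5.8235.
Interval: 5.8235 ± 1.645 × 0.9012 → [4.341, 7.306].

[4.341, 7.306]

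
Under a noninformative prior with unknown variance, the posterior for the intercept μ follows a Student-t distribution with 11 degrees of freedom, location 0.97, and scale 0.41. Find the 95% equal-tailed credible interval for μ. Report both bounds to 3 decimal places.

[0.068, 1.872]

The t_11 distribution is symmetric; the 95% interval is 0.97 ± t·0.41 with t_{0.975,11} = 2.201.
Half-width: 2.201 × 0.41 = 0.902.
0.97 − 0.902 = 0.068; 0.97 + 0.902 = 1.872.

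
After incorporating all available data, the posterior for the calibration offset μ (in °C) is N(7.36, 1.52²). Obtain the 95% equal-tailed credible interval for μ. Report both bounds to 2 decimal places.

The posterior is symmetric, so the 95% equal-tailed interval is μ = 7.36 ± z·1.52 with z = 1.960.
Half-width: 1.960 × 1.52 = 2.98.
7.36 − 2.98 = 4.38; 7.36 + 2.98 = 10.34.

[4.38, 10.34]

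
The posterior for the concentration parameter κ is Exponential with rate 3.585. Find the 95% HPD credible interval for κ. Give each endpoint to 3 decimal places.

[0.000, 0.836]

The exponential density is strictly decreasing on [0, ∞), so the HPD interval is anchored at 0: [0, q] with P(κ ≤ q) = 0.95.
q = −ln(1 − 0.95) / 3.585 = 2.9957 / 3.585 = 0.836.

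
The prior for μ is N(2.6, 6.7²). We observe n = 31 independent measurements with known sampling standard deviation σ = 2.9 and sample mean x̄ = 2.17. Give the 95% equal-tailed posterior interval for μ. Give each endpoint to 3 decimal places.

Posterior precision = 1/6.7² + 31/2.9² = 0.0223 + 3.6861 = 3.7084, so posterior SD = 0.5193.
Posterior mean = (2.6/6.7² + 31·2.17/2.9²) / 3.7084 = 2.1726.
Interval: 2.1726 ± 1.960 × 0.5193 → [1.155, 3.190].

[1.155, 3.190]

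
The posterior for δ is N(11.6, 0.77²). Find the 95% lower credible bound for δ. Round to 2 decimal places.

10.33

Need L with P(δ ≥ L) = 0.95: L = 11.6 − z_{0.05}·0.77.
z = 1.645; L = 11.6 − 1.645 × 0.77 = 10.33.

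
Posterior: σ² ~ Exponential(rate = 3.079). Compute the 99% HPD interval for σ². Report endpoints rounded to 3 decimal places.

[0.000, 1.496]

The exponential density is strictly decreasing on [0, ∞), so the HPD interval is anchored at 0: [0, q] with P(σ² ≤ q) = 0.99.
q = −ln(1 − 0.99) / 3.079 = 4.6052 / 3.079 = 1.496.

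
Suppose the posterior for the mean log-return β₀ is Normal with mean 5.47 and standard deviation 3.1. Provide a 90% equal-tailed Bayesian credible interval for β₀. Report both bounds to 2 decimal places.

[0.37, 10.57]

The posterior is symmetric, so the 90% equal-tailed interval is β₀ = 5.47 ± z·3.1 with z = 1.645.
Half-width: 1.645 × 3.1 = 5.10.
5.47 − 5.10 = 0.37; 5.47 + 5.10 = 10.57.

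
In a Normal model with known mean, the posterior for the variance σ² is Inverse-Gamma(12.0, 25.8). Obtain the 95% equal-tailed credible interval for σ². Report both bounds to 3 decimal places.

[1.311, 4.161]

Inverse-Gamma(12.0, 25.8) quantiles: F⁻¹(0.025) and F⁻¹(0.975).
Equivalently, 1/σ² ~ Gamma(12.0, rate = 25.8); invert its 0.975 and 0.025 quantiles.
Posterior mean ≈ 2.345, SD ≈ 0.742; a Normal approximation gives roughly [0.892, 3.799].
Exact: lower = 1.311; upper = 4.161.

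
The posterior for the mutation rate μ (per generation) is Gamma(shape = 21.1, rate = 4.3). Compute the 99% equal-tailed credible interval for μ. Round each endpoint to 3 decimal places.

[2.591, 8.092]

Posterior: Gamma(shape 21.1, rate 4.3).
Equal-tailed 99% interval: Gamma(21.1, 4.3) quantiles at 0.005 and 0.995.
Posterior mean ≈ 4.907, SD ≈ 1.068; a Normal approximation gives roughly [2.155, 7.659].
Exact: lower = 2.591; upper = 8.092.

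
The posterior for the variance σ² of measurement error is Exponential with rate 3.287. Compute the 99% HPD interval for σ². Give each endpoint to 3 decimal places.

The exponential density is strictly decreasing on [0, ∞), so the HPD interval is anchored at 0: [0, q] with P(σ² ≤ q) = 0.99.
q = −ln(1 − 0.99) / 3.287 = 4.6052 / 3.287 = 1.401.

[0.000, 1.401]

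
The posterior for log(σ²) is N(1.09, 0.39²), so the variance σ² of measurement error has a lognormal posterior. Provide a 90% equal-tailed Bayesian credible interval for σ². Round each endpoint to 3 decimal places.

On the log scale the 90% interval is 1.09 ± 1.645 × 0.39 = [0.4485, 1.7315].
Exponentiate: [e^0.4485, e^1.7315] = [1.566, 5.649].

[1.566, 5.649]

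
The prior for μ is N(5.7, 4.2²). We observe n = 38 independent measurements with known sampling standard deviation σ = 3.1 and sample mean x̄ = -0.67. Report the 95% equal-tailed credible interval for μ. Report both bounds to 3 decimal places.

Posterior precision = 1/4.2² + 38/3.1² = 0.0567 + 3.9542 = 4.0109, so posterior SD = 0.4993.
Posterior mean = (5.7/4.2² + 38·-0.67/3.1²) / 4.0109 = -0.5800.
Interval: -0.5800 ± 1.960 × 0.4993 → [-1.559, 0.399].

[-1.559, 0.399]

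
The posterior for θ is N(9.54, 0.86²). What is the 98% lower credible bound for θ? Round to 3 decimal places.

7.774

Need L with P(θ ≥ L) = 0.98: L = 9.54 − z_{0.02}·0.86.
z = 2.054; L = 9.54 − 2.054 × 0.86 = 7.774.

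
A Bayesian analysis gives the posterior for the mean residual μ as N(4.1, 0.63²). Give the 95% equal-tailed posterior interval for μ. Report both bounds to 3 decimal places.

The posterior is symmetric, so the 95% equal-tailed interval is μ = 4.1 ± z·0.63 with z = 1.960.
Half-width: 1.960 × 0.63 = 1.235.
4.1 − 1.235 = 2.865; 4.1 + 1.235 = 5.335.

[2.865, 5.335]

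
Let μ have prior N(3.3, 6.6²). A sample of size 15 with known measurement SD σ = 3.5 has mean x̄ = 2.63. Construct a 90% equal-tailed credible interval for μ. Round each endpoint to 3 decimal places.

[1.170, 4.115]

Posterior precision = 1/6.6² + 15/3.5² = 0.0230 + 1.2245 = 1.2474, so posterior SD = 0.8953.
Posterior mean = (3.3/6.6² + 15·2.63/3.5²) / 1.2474 = 2.6423.
Interval: 2.6423 ± 1.645 × 0.8953 → [1.170, 4.115].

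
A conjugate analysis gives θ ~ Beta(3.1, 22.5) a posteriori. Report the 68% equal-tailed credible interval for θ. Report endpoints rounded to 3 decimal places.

[0.059, 0.183]

Posterior: Beta(3.1, 22.5).
Equal-tailed 68% interval: the 0.16 and 0.84 quantiles of Beta(3.1, 22.5).
Posterior mean ≈ 0.121, SD ≈ 0.063; a Normal approximation gives roughly [0.058, 0.184].
Exact: F⁻¹(0.16) = 0.059; F⁻¹(0.84) = 0.183.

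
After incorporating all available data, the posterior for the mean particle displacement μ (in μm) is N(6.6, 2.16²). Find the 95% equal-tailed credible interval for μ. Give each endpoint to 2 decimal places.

[2.37, 10.83]

The posterior is symmetric, so the 95% equal-tailed interval is μ = 6.6 ± z·2.16 with z = 1.960.
Half-width: 1.960 × 2.16 = 4.23.
6.6 − 4.23 = 2.37; 6.6 + 4.23 = 10.83.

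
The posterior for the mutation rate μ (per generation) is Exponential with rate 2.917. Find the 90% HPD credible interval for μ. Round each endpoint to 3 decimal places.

[0.000, 0.789]

The exponential density is strictly decreasing on [0, ∞), so the HPD interval is anchored at 0: [0, q] with P(μ ≤ q) = 0.90.
q = −ln(1 − 0.90) / 2.917 = 2.3026 / 2.917 = 0.789.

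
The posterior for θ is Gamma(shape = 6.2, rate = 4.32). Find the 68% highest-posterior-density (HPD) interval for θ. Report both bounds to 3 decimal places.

[0.746, 1.819]

The posterior is unimodal and skewed, so the HPD interval has equal density at both endpoints and is the shortest 68% interval.
Solving f(0.746) = f(1.819) with F(1.819) − F(0.746) = 0.68 gives [0.746, 1.819].
For comparison, the equal-tailed interval is [0.877, 1.992]; the HPD is narrower and shifted toward the mode.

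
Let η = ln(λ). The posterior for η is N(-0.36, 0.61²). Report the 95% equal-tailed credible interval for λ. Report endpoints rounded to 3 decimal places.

[0.211, 2.306]

On the log scale the 95% interval is -0.36 ± 1.960 × 0.61 = [-1.5556, 0.8356].
Exponentiate: [e^-1.5556, e^0.8356] = [0.211, 2.306].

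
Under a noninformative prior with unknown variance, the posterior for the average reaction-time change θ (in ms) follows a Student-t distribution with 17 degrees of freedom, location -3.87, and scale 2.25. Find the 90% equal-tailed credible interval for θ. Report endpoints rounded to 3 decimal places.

[-7.784, 0.044]

The t_17 distribution is symmetric; the 90% interval is -3.87 ± t·2.25 with t_{0.95,17} = 1.740.
Half-width: 1.740 × 2.25 = 3.914.
-3.87 − 3.914 = -7.784; -3.87 + 3.914 = 0.044.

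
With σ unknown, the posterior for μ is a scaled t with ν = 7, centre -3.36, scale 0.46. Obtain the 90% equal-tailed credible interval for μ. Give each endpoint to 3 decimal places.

[-4.232, -2.488]

The t_7 distribution is symmetric; the 90% interval is -3.36 ± t·0.46 with t_{0.95,7} = 1.895.
Half-width: 1.895 × 0.46 = 0.872.
-3.36 − 0.872 = -4.232; -3.36 + 0.872 = -2.488.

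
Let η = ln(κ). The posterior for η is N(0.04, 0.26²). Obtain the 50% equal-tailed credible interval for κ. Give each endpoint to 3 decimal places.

On the log scale the 50% interval is 0.04 ± 0.674 × 0.26 = [-0.1354, 0.2154].
Exponentiate: [e^-0.1354, e^0.2154] = [0.873, 1.240].

[0.873, 1.240]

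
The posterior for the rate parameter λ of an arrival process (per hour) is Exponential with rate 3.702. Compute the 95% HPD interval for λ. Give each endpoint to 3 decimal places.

The exponential density is strictly decreasing on [0, ∞), so the HPD interval is anchored at 0: [0, q] with P(λ ≤ q) = 0.95.
q = −ln(1 − 0.95) / 3.702 = 2.9957 / 3.702 = 0.809.

[0.000, 0.809]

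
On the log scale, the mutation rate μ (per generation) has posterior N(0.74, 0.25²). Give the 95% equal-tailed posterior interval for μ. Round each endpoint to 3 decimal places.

On the log scale the 95% interval is 0.74 ± 1.960 × 0.25 = [0.2500, 1.2300].
Exponentiate: [e^0.2500, e^1.2300] = [1.284, 3.421].

[1.284, 3.421]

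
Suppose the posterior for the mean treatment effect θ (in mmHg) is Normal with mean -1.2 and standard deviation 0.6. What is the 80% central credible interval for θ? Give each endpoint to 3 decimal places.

The posterior is symmetric, so the 80% equal-tailed interval is θ = -1.2 ± z·0.6 with z = 1.282.
Half-width: 1.282 × 0.6 = 0.769.
-1.2 − 0.769 = -1.969; -1.2 + 0.769 = -0.431.

[-1.969, -0.431]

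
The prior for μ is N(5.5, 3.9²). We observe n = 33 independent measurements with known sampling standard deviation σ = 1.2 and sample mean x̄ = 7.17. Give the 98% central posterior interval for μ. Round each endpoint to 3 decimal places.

Posterior precision = 1/3.9² + 33/1.2² = 0.0657 + 22.9167 = 22.9824, so posterior SD = 0.2086.
Posterior mean = (5.5/3.9² + 33·7.17/1.2²) / 22.9824 = 7.1652.
Interval: 7.1652 ± 2.326 × 0.2086 → [6.680, 7.650].

[6.680, 7.650]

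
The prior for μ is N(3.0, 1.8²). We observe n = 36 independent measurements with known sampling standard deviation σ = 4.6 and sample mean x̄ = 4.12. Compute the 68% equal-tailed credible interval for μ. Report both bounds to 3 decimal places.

Posterior precision = 1/1.8² + 36/4.6² = 0.3086 + 1.7013 = 2.0100, so posterior SD = 0.7054.
Posterior mean = (3.0/1.8² + 36·4.12/4.6²) / 2.0100 = 3.9480.
Interval: 3.9480 ± 0.994 × 0.7054 → [3.247, 4.649].

[3.247, 4.649]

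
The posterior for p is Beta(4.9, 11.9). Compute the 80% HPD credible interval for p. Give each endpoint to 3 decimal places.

[0.141, 0.417]

The posterior is unimodal and skewed, so the HPD interval has equal density at both endpoints and is the shortest 80% interval.
Solving f(0.141) = f(0.417) with F(0.417) − F(0.141) = 0.80 gives [0.141, 0.417].
For comparison, the equal-tailed interval is [0.158, 0.437]; the HPD is narrower and shifted toward the mode.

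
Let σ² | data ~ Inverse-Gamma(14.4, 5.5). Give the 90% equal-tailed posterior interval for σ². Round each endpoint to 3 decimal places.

Inverse-Gamma(14.4, 5.5) quantiles: F⁻¹(0.05) and F⁻¹(0.95).
Equivalently, 1/σ² ~ Gamma(14.4, rate = 5.5); invert its 0.95 and 0.05 quantiles.
Posterior mean ≈ 0.410, SD ≈ 0.117; a Normal approximation gives roughly [0.219, 0.602].
Exact: lower = 0.260; upper = 0.627.

[0.260, 0.627]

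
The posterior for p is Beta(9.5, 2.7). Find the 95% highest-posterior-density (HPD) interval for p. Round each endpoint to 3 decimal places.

The posterior is unimodal and skewed, so the HPD interval has equal density at both endpoints and is the shortest 95% interval.
Solving f(0.556) = f(0.973) with F(0.973) − F(0.556) = 0.95 gives [0.556, 0.973].
For comparison, the equal-tailed interval is [0.519, 0.953]; the HPD is narrower and shifted toward the mode.

[0.556, 0.973]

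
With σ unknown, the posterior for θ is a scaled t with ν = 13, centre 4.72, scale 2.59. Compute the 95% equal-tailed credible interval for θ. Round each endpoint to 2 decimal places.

[-0.88, 10.32]

The t_13 distribution is symmetric; the 95% interval is 4.72 ± t·2.59 with t_{0.975,13} = 2.160.
Half-width: 2.160 × 2.59 = 5.60.
4.72 − 5.60 = -0.88; 4.72 + 5.60 = 10.32.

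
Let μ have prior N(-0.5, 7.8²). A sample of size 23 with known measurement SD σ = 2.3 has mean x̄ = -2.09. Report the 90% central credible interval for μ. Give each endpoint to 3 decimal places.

[-2.871, -1.297]

Posterior precision = 1/7.8² + 23/2.3² = 0.0164 + 4.3478 = 4.3643, so posterior SD = 0.4787.
Posterior mean = (-0.5/7.8² + 23·-2.09/2.3²) / 4.3643 = -2.0840.
Interval: -2.0840 ± 1.645 × 0.4787 → [-2.871, -1.297].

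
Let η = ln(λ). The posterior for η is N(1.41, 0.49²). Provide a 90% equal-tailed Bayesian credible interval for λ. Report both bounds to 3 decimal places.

On the log scale the 90% interval is 1.41 ± 1.645 × 0.49 = [0.6040, 2.2160].
Exponentiate: [e^0.6040, e^2.2160] = [1.829, 9.170].

[1.829, 9.170]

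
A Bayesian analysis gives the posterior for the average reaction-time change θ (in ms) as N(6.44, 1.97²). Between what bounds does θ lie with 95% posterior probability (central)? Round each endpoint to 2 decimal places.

[2.58, 10.30]

The posterior is symmetric, so the 95% equal-tailed interval is θ = 6.44 ± z·1.97 with z = 1.960.
Half-width: 1.960 × 1.97 = 3.86.
6.44 − 3.86 = 2.58; 6.44 + 3.86 = 10.30.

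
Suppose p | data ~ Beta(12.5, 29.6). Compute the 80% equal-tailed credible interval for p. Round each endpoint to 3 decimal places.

Posterior: Beta(12.5, 29.6).
Equal-tailed 80% interval: the 0.1 and 0.9 quantiles of Beta(12.5, 29.6).
Posterior mean ≈ 0.297, SD ≈ 0.070; a Normal approximation gives roughly [0.208, 0.386].
Exact: F⁻¹(0.1) = 0.209; F⁻¹(0.9) = 0.389.

[0.209, 0.389]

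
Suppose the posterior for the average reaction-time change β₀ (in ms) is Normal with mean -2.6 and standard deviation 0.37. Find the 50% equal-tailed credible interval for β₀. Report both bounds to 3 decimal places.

[-2.850, -2.350]

The posterior is symmetric, so the 50% equal-tailed interval is β₀ = -2.6 ± z·0.37 with z = 0.674.
Half-width: 0.674 × 0.37 = 0.250.
-2.6 − 0.250 = -2.850; -2.6 + 0.250 = -2.350.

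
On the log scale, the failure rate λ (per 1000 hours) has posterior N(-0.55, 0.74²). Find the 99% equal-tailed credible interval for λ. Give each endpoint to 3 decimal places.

On the log scale the 99% interval is -0.55 ± 2.576 × 0.74 = [-2.4561, 1.3561].
Exponentiate: [e^-2.4561, e^1.3561] = [0.086, 3.881].

[0.086, 3.881]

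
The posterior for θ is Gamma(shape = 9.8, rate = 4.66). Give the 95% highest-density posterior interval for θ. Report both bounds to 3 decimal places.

The posterior is unimodal and skewed, so the HPD interval has equal density at both endpoints and is the shortest 95% interval.
Solving f(0.892) = f(3.442) with F(3.442) − F(0.892) = 0.95 gives [0.892, 3.442].
For comparison, the equal-tailed interval is [1.000, 3.610]; the HPD is narrower and shifted toward the mode.

[0.892, 3.442]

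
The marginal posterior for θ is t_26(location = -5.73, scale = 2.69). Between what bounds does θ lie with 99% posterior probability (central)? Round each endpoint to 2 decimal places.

The t_26 distribution is symmetric; the 99% interval is -5.73 ± t·2.69 with t_{0.995,26} = 2.779.
Half-width: 2.779 × 2.69 = 7.47.
-5.73 − 7.47 = -13.20; -5.73 + 7.47 = 1.74.

[-13.20, 1.74]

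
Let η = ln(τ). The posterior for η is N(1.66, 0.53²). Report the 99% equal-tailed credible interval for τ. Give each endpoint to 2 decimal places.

On the log scale the 99% interval is 1.66 ± 2.576 × 0.53 = [0.2948, 3.0252].
Exponentiate: [e^0.2948, e^3.0252] = [1.34, 20.60].

[1.34, 20.60]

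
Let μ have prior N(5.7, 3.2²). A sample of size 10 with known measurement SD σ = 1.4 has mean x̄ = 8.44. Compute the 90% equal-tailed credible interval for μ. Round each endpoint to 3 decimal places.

[7.667, 9.110]

Posterior precision = 1/3.2² + 10/1.4² = 0.0977 + 5.1020 = 5.1997, so posterior SD = 0.4385.
Posterior mean = (5.7/3.2² + 10·8.44/1.4²) / 5.1997 = 8.3885.
Interval: 8.3885 ± 1.645 × 0.4385 → [7.667, 9.110].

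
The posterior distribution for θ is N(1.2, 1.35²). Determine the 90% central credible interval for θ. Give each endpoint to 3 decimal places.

[-1.021, 3.421]

The posterior is symmetric, so the 90% equal-tailed interval is θ = 1.2 ± z·1.35 with z = 1.645.
Half-width: 1.645 × 1.35 = 2.221.
1.2 − 2.221 = -1.021; 1.2 + 2.221 = 3.421.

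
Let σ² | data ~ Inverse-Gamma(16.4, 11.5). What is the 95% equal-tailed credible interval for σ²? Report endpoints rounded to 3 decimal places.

[0.456, 1.217]

Inverse-Gamma(16.4, 11.5) quantiles: F⁻¹(0.025) and F⁻¹(0.975).
Equivalently, 1/σ² ~ Gamma(16.4, rate = 11.5); invert its 0.975 and 0.025 quantiles.
Posterior mean ≈ 0.747, SD ≈ 0.197; a Normal approximation gives roughly [0.361, 1.132].
Exact: lower = 0.456; upper = 1.217.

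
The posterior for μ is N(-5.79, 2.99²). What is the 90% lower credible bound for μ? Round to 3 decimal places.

Need L with P(μ ≥ L) = 0.90: L = -5.79 − z_{0.1}·2.99.
z = 1.282; L = -5.79 − 1.282 × 2.99 = -9.622.

-9.622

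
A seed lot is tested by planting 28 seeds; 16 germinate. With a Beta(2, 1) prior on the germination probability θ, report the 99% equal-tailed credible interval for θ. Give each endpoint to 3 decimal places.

Posterior: Beta(2+16, 1+12) = Beta(18, 13).
Equal-tailed 99% interval: the 0.005 and 0.995 quantiles of Beta(18, 13).
Posterior mean ≈ 0.581, SD ≈ 0.087; a Normal approximation gives roughly [0.356, 0.805].
Exact: F⁻¹(0.005) = 0.353; F⁻¹(0.995) = 0.789.

[0.353, 0.789]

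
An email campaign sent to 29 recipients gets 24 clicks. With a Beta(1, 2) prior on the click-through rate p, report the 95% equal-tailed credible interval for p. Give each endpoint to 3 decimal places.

[0.625, 0.904]

Posterior: Beta(1+24, 2+5) = Beta(25, 7).
Equal-tailed 95% interval: the 0.025 and 0.975 quantiles of Beta(25, 7).
Posterior mean ≈ 0.781, SD ≈ 0.072; a Normal approximation gives roughly [0.640, 0.922].
Exact: F⁻¹(0.025) = 0.625; F⁻¹(0.975) = 0.904.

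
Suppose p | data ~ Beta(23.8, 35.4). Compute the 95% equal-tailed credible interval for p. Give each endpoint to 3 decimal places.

[0.282, 0.529]

Posterior: Beta(23.8, 35.4).
Equal-tailed 95% interval: the 0.025 and 0.975 quantiles of Beta(23.8, 35.4).
Posterior mean ≈ 0.402, SD ≈ 0.063; a Normal approximation gives roughly [0.278, 0.526].
Exact: F⁻¹(0.025) = 0.282; F⁻¹(0.975) = 0.529.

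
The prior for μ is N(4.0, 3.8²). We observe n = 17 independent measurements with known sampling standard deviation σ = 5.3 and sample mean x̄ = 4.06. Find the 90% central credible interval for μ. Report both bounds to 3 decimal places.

Posterior precision = 1/3.8² + 17/5.3² = 0.0693 + 0.6052 = 0.6744, so posterior SD = 1.2177.
Posterior mean = (4.0/3.8² + 17·4.06/5.3²) / 0.6744 = 4.0538.
Interval: 4.0538 ± 1.645 × 1.2177 → [2.051, 6.057].

[2.051, 6.057]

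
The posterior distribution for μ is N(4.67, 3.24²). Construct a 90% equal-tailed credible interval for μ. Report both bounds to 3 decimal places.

[-0.659, 9.999]

The posterior is symmetric, so the 90% equal-tailed interval is μ = 4.67 ± z·3.24 with z = 1.645.
Half-width: 1.645 × 3.24 = 5.329.
4.67 − 5.329 = -0.659; 4.67 + 5.329 = 9.999.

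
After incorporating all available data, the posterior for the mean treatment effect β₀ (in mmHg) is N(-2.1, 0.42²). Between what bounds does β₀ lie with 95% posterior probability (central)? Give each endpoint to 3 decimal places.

The posterior is symmetric, so the 95% equal-tailed interval is β₀ = -2.1 ± z·0.42 with z = 1.960.
Half-width: 1.960 × 0.42 = 0.823.
-2.1 − 0.823 = -2.923; -2.1 + 0.823 = -1.277.

[-2.923, -1.277]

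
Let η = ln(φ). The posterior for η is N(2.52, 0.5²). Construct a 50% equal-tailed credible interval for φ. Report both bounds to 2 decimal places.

[8.87, 17.41]

On the log scale the 50% interval is 2.52 ± 0.674 × 0.5 = [2.1828, 2.8572].
Exponentiate: [e^2.1828, e^2.8572] = [8.87, 17.41].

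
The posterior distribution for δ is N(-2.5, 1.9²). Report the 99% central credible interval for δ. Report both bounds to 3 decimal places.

[-7.394, 2.394]

The posterior is symmetric, so the 99% equal-tailed interval is δ = -2.5 ± z·1.9 with z = 2.576.
Half-width: 2.576 × 1.9 = 4.894.
-2.5 − 4.894 = -7.394; -2.5 + 4.894 = 2.394.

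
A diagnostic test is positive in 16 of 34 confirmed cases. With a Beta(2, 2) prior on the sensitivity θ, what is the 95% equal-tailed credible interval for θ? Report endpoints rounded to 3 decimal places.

[0.319, 0.631]

Posterior: Beta(2+16, 2+18) = Beta(18, 20).
Equal-tailed 95% interval: the 0.025 and 0.975 quantiles of Beta(18, 20).
Posterior mean ≈ 0.474, SD ≈ 0.080; a Normal approximation gives roughly [0.317, 0.630].
Exact: F⁻¹(0.025) = 0.319; F⁻¹(0.975) = 0.631.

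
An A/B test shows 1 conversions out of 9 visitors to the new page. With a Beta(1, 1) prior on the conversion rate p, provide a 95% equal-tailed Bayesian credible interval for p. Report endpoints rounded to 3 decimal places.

[0.025, 0.445]

Posterior: Beta(1+1, 1+8) = Beta(2, 9).
Equal-tailed 95% interval: the 0.025 and 0.975 quantiles of Beta(2, 9).
Posterior mean ≈ 0.182, SD ≈ 0.111; a Normal approximation gives roughly [-0.036, 0.400].
Exact: F⁻¹(0.025) = 0.025; F⁻¹(0.975) = 0.445.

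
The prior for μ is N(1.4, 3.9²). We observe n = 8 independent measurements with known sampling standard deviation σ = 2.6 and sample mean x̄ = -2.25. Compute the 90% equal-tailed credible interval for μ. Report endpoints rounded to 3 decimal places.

[-3.530, -0.586]

Posterior precision = 1/3.9² + 8/2.6² = 0.0657 + 1.1834 = 1.2492, so posterior SD = 0.8947.
Posterior mean = (1.4/3.9² + 8·-2.25/2.6²) / 1.2492 = -2.0579.
Interval: -2.0579 ± 1.645 × 0.8947 → [-3.530, -0.586].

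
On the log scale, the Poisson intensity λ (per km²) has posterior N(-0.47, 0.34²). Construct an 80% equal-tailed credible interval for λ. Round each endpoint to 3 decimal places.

[0.404, 0.966]

On the log scale the 80% interval is -0.47 ± 1.282 × 0.34 = [-0.9057, -0.0343].
Exponentiate: [e^-0.9057, e^-0.0343] = [0.404, 0.966].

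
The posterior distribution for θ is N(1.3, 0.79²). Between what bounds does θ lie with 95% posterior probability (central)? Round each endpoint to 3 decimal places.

The posterior is symmetric, so the 95% equal-tailed interval is θ = 1.3 ± z·0.79 with z = 1.960.
Half-width: 1.960 × 0.79 = 1.548.
1.3 − 1.548 = -0.248; 1.3 + 1.548 = 2.848.

[-0.248, 2.848]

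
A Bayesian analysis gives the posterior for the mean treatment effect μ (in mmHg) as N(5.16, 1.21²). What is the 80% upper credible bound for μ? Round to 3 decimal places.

Need U with P(μ ≤ U) = 0.80: U = 5.16 + z_{0.2}·1.21.
z = 0.842; U = 5.16 + 0.842 × 1.21 = 6.178.

6.178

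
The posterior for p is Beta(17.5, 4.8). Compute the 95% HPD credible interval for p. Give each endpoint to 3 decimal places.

The posterior is unimodal and skewed, so the HPD interval has equal density at both endpoints and is the shortest 95% interval.
Solving f(0.617) = f(0.938) with F(0.938) − F(0.617) = 0.95 gives [0.617, 0.938].
For comparison, the equal-tailed interval is [0.597, 0.925]; the HPD is narrower and shifted toward the mode.

[0.617, 0.938]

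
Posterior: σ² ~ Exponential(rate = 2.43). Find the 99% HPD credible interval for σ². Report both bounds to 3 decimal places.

[0.000, 1.895]

The exponential density is strictly decreasing on [0, ∞), so the HPD interval is anchored at 0: [0, q] with P(σ² ≤ q) = 0.99.
q = −ln(1 − 0.99) / 2.43 = 4.6052 / 2.43 = 1.895.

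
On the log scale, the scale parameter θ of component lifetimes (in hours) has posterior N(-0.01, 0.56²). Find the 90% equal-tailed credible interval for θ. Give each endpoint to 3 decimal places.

On the log scale the 90% interval is -0.01 ± 1.645 × 0.56 = [-0.9311, 0.9111].
Exponentiate: [e^-0.9311, e^0.9111] = [0.394, 2.487].

[0.394, 2.487]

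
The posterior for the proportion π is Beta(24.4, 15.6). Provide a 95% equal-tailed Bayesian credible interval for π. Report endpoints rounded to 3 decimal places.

Posterior: Beta(24.4, 15.6).
Equal-tailed 95% interval: the 0.025 and 0.975 quantiles of Beta(24.4, 15.6).
Posterior mean ≈ 0.610, SD ≈ 0.076; a Normal approximation gives roughly [0.461, 0.759].
Exact: F⁻¹(0.025) = 0.456; F⁻¹(0.975) = 0.753.

[0.456, 0.753]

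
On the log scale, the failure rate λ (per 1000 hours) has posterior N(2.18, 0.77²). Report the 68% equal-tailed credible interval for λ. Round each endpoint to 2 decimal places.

On the log scale the 68% interval is 2.18 ± 0.994 × 0.77 = [1.4143, 2.9457].
Exponentiate: [e^1.4143, e^2.9457] = [4.11, 19.02].

[4.11, 19.02]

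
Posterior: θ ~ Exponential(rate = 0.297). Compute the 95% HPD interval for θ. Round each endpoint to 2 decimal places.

[0.00, 10.09]

The exponential density is strictly decreasing on [0, ∞), so the HPD interval is anchored at 0: [0, q] with P(θ ≤ q) = 0.95.
q = −ln(1 − 0.95) / 0.297 = 2.9957 / 0.297 = 10.09.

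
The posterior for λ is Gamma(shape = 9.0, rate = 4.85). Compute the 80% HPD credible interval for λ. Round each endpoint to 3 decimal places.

The posterior is unimodal and skewed, so the HPD interval has equal density at both endpoints and is the shortest 80% interval.
Solving f(1.005) = f(2.524) with F(2.524) − F(1.005) = 0.80 gives [1.005, 2.524].
For comparison, the equal-tailed interval is [1.120, 2.679]; the HPD is narrower and shifted toward the mode.

[1.005, 2.524]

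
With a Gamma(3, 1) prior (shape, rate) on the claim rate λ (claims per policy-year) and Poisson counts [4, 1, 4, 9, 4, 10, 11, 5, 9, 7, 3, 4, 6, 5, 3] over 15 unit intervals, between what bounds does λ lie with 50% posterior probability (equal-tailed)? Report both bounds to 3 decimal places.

Posterior: Gamma(3+85, 1+15) = Gamma(88, 16) (shape, rate).
Equal-tailed 50% interval: Gamma(88, 16) quantiles at 0.25 and 0.75.
Posterior mean ≈ 5.500, SD ≈ 0.586; a Normal approximation gives roughly [5.105, 5.895].
Exact: lower = 5.094; upper = 5.883.

[5.094, 5.883]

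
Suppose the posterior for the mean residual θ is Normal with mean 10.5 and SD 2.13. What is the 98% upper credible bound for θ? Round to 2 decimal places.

14.87

Need U with P(θ ≤ U) = 0.98: U = 10.5 + z_{0.02}·2.13.
z = 2.054; U = 10.5 + 2.054 × 2.13 = 14.87.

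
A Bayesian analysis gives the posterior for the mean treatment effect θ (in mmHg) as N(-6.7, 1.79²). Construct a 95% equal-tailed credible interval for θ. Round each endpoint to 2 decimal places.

The posterior is symmetric, so the 95% equal-tailed interval is θ = -6.7 ± z·1.79 with z = 1.960.
Half-width: 1.960 × 1.79 = 3.51.
-6.7 − 3.51 = -10.21; -6.7 + 3.51 = -3.19.

[-10.21, -3.19]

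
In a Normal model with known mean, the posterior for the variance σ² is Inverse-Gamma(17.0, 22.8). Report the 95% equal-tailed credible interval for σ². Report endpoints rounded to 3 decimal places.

Inverse-Gamma(17.0, 22.8) quantiles: F⁻¹(0.025) and F⁻¹(0.975).
Equivalently, 1/σ² ~ Gamma(17.0, rate = 22.8); invert its 0.975 and 0.025 quantiles.
Posterior mean ≈ 1.425, SD ≈ 0.368; a Normal approximation gives roughly [0.704, 2.146].
Exact: lower = 0.877; upper = 2.302.

[0.877, 2.302]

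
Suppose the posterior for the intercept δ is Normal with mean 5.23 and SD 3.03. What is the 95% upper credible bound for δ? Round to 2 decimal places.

Need U with P(δ ≤ U) = 0.95: U = 5.23 + z_{0.05}·3.03.
z = 1.645; U = 5.23 + 1.645 × 3.03 = 10.21.

10.21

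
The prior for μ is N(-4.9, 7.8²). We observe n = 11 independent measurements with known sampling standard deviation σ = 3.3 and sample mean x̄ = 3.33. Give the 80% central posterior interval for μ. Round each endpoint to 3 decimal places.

Posterior precision = 1/7.8² + 11/3.3² = 0.0164 + 1.0101 = 1.0265, so posterior SD = 0.9870.
Posterior mean = (-4.9/7.8² + 11·3.33/3.3²) / 1.0265 = 3.1982.
Interval: 3.1982 ± 1.282 × 0.9870 → [1.933, 4.463].

[1.933, 4.463]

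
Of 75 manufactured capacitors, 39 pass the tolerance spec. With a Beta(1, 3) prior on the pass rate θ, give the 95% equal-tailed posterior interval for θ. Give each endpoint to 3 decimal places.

[0.397, 0.615]

Posterior: Beta(1+39, 3+36) = Beta(40, 39).
Equal-tailed 95% interval: the 0.025 and 0.975 quantiles of Beta(40, 39).
Posterior mean ≈ 0.506, SD ≈ 0.056; a Normal approximation gives roughly [0.397, 0.616].
Exact: F⁻¹(0.025) = 0.397; F⁻¹(0.975) = 0.615.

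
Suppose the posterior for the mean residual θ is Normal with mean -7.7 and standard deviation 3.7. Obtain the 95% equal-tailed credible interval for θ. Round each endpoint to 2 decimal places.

The posterior is symmetric, so the 95% equal-tailed interval is θ = -7.7 ± z·3.7 with z = 1.960.
Half-width: 1.960 × 3.7 = 7.25.
-7.7 − 7.25 = -14.95; -7.7 + 7.25 = -0.45.

[-14.95, -0.45]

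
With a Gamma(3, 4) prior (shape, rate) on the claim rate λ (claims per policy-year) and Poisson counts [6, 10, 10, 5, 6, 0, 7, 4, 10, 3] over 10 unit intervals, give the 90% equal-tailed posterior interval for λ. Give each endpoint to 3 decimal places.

Posterior: Gamma(3+61, 4+10) = Gamma(64, 14) (shape, rate).
Equal-tailed 90% interval: Gamma(64, 14) quantiles at 0.05 and 0.95.
Posterior mean ≈ 4.571, SD ≈ 0.571; a Normal approximation gives roughly [3.632, 5.511].
Exact: lower = 3.674; upper = 5.550.

[3.674, 5.550]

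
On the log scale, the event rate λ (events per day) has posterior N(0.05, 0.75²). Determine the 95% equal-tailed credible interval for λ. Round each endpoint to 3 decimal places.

On the log scale the 95% interval is 0.05 ± 1.960 × 0.75 = [-1.4200, 1.5200].
Exponentiate: [e^-1.4200, e^1.5200] = [0.242, 4.572].

[0.242, 4.572]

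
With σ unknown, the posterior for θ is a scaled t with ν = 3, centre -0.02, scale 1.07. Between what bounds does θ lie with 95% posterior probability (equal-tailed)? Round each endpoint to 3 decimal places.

[-3.425, 3.385]

The t_3 distribution is symmetric; the 95% interval is -0.02 ± t·1.07 with t_{0.975,3} = 3.182.
Half-width: 3.182 × 1.07 = 3.405.
-0.02 − 3.405 = -3.425; -0.02 + 3.405 = 3.385.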